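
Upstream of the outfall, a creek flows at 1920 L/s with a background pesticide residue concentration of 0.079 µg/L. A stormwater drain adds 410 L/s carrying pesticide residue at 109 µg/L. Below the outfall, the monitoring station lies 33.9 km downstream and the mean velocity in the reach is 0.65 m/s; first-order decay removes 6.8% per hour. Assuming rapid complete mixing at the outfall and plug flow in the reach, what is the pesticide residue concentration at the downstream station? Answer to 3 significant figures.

Mixed concentration C = ΣQC/ΣQ = (1920·0.07900 + 410.0·109.0) / 2330 = 44840/2330 = 19.25 µg/L.
Travel time t = 33.9·1000 / 0.65 = 52150 s = 14.49 h.
6.8%/h lost → k = −ln(1 − 0.068) = 0.07042 h⁻¹.
First-order decay: C = 19.25·exp(−k·t) = 19.25·0.3605 = 6.938 µg/L.

6.94 µg/L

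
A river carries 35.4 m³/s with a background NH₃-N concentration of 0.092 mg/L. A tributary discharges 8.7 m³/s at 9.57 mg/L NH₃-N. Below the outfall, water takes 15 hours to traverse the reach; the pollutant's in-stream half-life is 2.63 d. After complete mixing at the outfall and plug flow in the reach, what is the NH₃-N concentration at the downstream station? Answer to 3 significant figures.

Conservation of mass: C = (35.40·0.09200 + 8.700·9.570) / 44.10 = 86.52/44.10 = 1.962 mg/L.
Half-life 2.63 d → k = ln 2 / 2.63 = 0.2636 d⁻¹.
First-order decay: C = 1.962·exp(−k·t) = 1.962·0.8481 = 1.664 mg/L.

1.66 mg/L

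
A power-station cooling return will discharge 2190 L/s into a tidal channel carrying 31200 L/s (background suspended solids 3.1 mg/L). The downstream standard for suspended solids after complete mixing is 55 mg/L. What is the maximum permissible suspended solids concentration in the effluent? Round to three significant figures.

794 mg/L

At the limit, (Qr·Cr + Qe·Cₑ)/(Qr + Qe) = 55:
Cₑ = (33390·55 − 31200·3.100) / 2190 = 794.4 mg/L.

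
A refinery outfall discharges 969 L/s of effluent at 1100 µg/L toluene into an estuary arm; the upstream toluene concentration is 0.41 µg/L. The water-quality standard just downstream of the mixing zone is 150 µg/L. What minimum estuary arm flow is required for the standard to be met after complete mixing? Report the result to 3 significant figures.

Set C_mix = 150: (Q·0.4100 + 969.0·1100) / (Q + 969.0) = 150
→ Q = 969.0·(1100 − 150)/(150 − 0.4100) = 6154 L/s.

6150 L/s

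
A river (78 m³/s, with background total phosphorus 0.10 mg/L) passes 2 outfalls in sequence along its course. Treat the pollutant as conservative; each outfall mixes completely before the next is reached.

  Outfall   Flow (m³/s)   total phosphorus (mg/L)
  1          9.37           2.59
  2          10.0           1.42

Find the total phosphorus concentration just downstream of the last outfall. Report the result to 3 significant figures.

0.475 mg/L

Outfall 1: combined Q = 87.37 m³/s; C = (78.00·0.1000 + 9.370·2.590)/87.37 = 0.3670 mg/L.
Outfall 2: combined Q = 97.37 m³/s; C = (87.37·0.3670 + 10.00·1.420)/97.37 = 0.4752 mg/L.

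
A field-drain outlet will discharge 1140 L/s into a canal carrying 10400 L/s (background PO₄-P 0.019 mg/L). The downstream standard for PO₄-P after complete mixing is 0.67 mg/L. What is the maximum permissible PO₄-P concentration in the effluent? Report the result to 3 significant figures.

6.61 mg/L

At the limit, (Qr·Cr + Qe·Cₑ)/(Qr + Qe) = 0.67:
Cₑ = (11540·0.67 − 10400·0.01900) / 1140 = 6.609 mg/L.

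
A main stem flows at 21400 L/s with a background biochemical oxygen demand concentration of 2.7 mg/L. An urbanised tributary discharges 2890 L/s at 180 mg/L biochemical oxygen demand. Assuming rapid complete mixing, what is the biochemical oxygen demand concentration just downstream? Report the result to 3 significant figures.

23.8 mg/L

Mixed concentration C = ΣQC/ΣQ = (21400·2.700 + 2890·180.0) / 24290 = 578000/24290 = 23.79 mg/L.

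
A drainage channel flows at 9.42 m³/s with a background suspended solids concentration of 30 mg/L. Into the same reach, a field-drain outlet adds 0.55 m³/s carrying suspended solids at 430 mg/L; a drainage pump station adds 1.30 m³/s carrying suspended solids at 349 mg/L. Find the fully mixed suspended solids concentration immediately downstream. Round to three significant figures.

86.3 mg/L

After mixing, C = (9.420·30.00 + 0.5500·430.0 + 1.300·349.0) / 11.27 = 972.8/11.27 = 86.32 mg/L.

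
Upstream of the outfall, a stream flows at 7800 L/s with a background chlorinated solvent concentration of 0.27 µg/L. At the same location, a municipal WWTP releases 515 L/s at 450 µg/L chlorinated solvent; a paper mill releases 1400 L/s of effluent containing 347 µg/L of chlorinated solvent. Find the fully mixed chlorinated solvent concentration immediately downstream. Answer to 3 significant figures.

74.1 µg/L

Flow-weighted average: C = (7800·0.2700 + 515.0·450.0 + 1400·347.0) / 9715 = 719700/9715 = 74.08 µg/L.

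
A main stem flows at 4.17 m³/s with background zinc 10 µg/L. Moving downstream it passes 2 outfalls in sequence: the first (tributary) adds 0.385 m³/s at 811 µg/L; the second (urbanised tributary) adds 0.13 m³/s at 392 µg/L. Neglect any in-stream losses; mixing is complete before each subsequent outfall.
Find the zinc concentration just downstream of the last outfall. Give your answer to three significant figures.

Outfall 1: combined Q = 4.555 m³/s; C = (4.170·10.00 + 0.3850·811.0)/4.555 = 77.70 µg/L.
Outfall 2: combined Q = 4.685 m³/s; C = (4.555·77.70 + 0.1300·392.0)/4.685 = 86.42 µg/L.

86.4 µg/L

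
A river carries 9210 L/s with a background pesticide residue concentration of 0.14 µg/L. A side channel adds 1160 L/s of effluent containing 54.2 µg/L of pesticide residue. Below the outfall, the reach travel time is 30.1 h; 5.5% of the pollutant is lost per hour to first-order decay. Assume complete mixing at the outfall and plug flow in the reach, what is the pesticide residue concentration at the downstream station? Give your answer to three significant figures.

Conservation of mass: C = (9210·0.1400 + 1160·54.20) / 10370 = 64160/10370 = 6.187 µg/L.
5.5%/h lost → k = −ln(1 − 0.055) = 0.05657 h⁻¹.
Applying C = C₀e^(−kt): 6.187 × 0.1822 = 1.127 µg/L.

1.13 µg/L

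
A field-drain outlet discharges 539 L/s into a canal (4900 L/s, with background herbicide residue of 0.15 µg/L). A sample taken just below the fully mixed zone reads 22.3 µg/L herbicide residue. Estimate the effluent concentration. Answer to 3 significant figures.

Mass balance: 4900·0.1500 + 539.0·Cₑ = 5439·22.30
→ Cₑ = (5439·22.30 − 4900·0.1500) / 539.0 = 223.7 µg/L.

224 µg/L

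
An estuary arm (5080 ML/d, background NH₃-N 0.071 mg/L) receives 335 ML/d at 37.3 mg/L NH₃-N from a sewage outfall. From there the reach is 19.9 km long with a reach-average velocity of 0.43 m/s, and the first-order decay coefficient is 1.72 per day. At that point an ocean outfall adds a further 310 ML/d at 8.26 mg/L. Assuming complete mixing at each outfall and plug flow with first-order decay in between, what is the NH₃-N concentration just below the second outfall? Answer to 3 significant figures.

1.34 mg/L

After mixing, C = (5080·0.07100 + 335.0·37.30) / 5415 = 12860/5415 = 2.374 mg/L; combined flow 5415 ML/d.
Travel time t = 19.9·1000 / 0.43 = 46280 s = 12.86 h.
After decay, C = 2.374 × e^(−kt) = 2.374 × 0.3980 = 0.9449 mg/L.
Second outfall: C = (5415·0.9449 + 310.0·8.260)/5725 = 1.341 mg/L.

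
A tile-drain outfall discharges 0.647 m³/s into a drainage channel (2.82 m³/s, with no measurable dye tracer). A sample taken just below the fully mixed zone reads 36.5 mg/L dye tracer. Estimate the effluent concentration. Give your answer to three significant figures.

196 mg/L

Mass balance: 2.820·0 + 0.6470·Cₑ = 3.467·36.50
→ Cₑ = (3.467·36.50 − 2.820·0) / 0.6470 = 195.6 mg/L.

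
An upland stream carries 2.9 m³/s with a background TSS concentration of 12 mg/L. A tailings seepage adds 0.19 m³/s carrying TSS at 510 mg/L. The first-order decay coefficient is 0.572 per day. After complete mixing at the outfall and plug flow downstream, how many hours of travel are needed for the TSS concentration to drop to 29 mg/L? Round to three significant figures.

16.2 h

Mass balance: C = (2.900·12.00 + 0.1900·510.0) / 3.090 = 131.7/3.090 = 42.62 mg/L.
42.62·exp(−k·t) = 29 → t = ln(42.62/29)/k = 58160 s = 16.16 h.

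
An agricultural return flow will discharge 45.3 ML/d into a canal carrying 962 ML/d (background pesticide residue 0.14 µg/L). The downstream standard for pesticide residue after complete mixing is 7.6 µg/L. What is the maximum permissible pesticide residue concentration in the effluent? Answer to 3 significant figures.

At the limit, (Qr·Cr + Qe·Cₑ)/(Qr + Qe) = 7.6:
Cₑ = (1007·7.6 − 962.0·0.1400) / 45.30 = 166.0 µg/L.

166 µg/L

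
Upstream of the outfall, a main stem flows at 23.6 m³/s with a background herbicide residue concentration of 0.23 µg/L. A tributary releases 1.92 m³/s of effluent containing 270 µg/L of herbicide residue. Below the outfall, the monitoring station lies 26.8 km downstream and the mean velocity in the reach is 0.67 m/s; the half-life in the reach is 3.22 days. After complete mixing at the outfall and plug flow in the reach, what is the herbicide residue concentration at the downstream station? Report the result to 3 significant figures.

Conservation of mass: C = (23.60·0.2300 + 1.920·270.0) / 25.52 = 523.8/25.52 = 20.53 µg/L.
Travel time t = 26.8·1000 / 0.67 = 40000 s = 11.11 h.
Half-life 3.22 d → k = ln 2 / 3.22 = 0.2153 d⁻¹.
Decay over the reach: 20.53·exp(−kt) = 20.53·0.9051 = 18.58 µg/L.

18.6 µg/L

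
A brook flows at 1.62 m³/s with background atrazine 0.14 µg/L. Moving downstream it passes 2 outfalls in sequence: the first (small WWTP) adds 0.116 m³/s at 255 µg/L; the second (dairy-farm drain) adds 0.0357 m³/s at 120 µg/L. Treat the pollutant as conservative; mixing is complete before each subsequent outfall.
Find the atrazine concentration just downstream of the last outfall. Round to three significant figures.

Outfall 1: combined Q = 1.736 m³/s; C = (1.620·0.1400 + 0.1160·255.0)/1.736 = 17.17 µg/L.
Outfall 2: combined Q = 1.772 m³/s; C = (1.736·17.17 + 0.03570·120.0)/1.772 = 19.24 µg/L.

19.2 µg/L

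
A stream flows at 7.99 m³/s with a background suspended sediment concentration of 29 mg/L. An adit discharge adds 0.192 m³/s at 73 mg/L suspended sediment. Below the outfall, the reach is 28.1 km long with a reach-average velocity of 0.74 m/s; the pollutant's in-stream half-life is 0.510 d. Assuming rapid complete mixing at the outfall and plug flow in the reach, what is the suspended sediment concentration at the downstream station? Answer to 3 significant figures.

16.5 mg/L

Flow-weighted average: C = (7.990·29.00 + 0.1920·73.00) / 8.182 = 245.7/8.182 = 30.03 mg/L.
Travel time t = 28.1·1000 / 0.74 = 37970 s = 10.55 h.
Half-life 0.510 d → k = ln 2 / 0.510 = 1.359 d⁻¹.
After decay, C = 30.03 × e^(−kt) = 30.03 × 0.5503 = 16.53 mg/L.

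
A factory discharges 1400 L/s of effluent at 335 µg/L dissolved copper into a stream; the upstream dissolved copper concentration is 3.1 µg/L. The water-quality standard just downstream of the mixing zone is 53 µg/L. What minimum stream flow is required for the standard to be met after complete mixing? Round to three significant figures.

7910 L/s

Set C_mix = 53: (Q·3.100 + 1400·335.0) / (Q + 1400) = 53
→ Q = 1400·(335.0 − 53)/(53 − 3.100) = 7912 L/s.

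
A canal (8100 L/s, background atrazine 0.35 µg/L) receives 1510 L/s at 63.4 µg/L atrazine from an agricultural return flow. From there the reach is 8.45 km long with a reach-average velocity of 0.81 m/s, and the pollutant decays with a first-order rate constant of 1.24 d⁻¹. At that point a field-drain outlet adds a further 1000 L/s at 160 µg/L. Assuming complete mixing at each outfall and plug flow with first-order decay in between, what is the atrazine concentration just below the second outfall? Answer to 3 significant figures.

23.1 µg/L

Flow-weighted average: C = (8100·0.3500 + 1510·63.40) / 9610 = 98570/9610 = 10.26 µg/L; combined flow 9610 L/s.
Travel time t = 8.45·1000 / 0.81 = 10430 s = 2.898 h.
After decay, C = 10.26 × e^(−kt) = 10.26 × 0.8609 = 8.831 µg/L.
At the second outfall, C = (9610·8.831 + 1000·160.0) / (9610 + 1000) = 23.08 µg/L.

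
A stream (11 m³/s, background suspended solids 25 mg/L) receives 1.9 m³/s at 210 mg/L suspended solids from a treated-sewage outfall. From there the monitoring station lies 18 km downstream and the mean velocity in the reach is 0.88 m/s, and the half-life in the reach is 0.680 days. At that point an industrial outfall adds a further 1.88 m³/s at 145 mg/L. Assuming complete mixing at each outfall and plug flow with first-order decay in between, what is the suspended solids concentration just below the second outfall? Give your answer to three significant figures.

Mixed concentration C = ΣQC/ΣQ = (11.00·25.00 + 1.900·210.0) / 12.90 = 674.0/12.90 = 52.25 mg/L; combined flow 12.90 m³/s.
Travel time t = 18·1000 / 0.88 = 20450 s = 5.682 h.
Half-life 0.680 d → k = ln 2 / 0.680 = 1.019 d⁻¹.
Decay over the reach: 52.25·exp(−kt) = 52.25·0.7856 = 41.05 mg/L.
At the second outfall, C = (12.90·41.05 + 1.880·145.0) / (12.90 + 1.880) = 54.27 mg/L.

54.3 mg/L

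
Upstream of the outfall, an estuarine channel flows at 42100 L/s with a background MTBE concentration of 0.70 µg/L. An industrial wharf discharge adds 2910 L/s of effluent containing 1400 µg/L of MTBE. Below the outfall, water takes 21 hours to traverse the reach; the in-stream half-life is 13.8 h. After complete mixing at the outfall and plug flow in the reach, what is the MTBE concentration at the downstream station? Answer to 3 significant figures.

Conservation of mass: C = (42100·0.7000 + 2910·1400) / 45010 = 4103000/45010 = 91.17 µg/L.
Half-life 13.8 h → k = ln 2 / 13.8 = 0.05023 h⁻¹ = 1.205 d⁻¹.
After decay, C = 91.17 × e^(−kt) = 91.17 × 0.3483 = 31.75 µg/L.

31.8 µg/L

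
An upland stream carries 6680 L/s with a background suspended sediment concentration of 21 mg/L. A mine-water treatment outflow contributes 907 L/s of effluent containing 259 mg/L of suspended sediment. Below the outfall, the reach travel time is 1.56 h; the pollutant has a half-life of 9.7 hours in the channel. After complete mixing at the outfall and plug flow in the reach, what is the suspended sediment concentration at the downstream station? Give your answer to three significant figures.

44.2 mg/L

Mass balance: C = (6680·21.00 + 907.0·259.0) / 7587 = 375200/7587 = 49.45 mg/L.
Half-life 9.7 h → k = ln 2 / 9.7 = 0.07146 h⁻¹ = 1.715 d⁻¹.
After decay, C = 49.45 × e^(−kt) = 49.45 × 0.8945 = 44.24 mg/L.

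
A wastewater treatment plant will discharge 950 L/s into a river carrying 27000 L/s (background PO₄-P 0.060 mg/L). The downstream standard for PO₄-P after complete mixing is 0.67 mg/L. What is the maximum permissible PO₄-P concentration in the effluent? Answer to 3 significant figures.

At the limit, (Qr·Cr + Qe·Cₑ)/(Qr + Qe) = 0.67:
Cₑ = (27950·0.67 − 27000·0.06000) / 950.0 = 18.01 mg/L.

18.0 mg/L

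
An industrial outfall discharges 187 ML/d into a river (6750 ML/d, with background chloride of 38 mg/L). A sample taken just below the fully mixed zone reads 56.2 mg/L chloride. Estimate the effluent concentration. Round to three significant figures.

Mass balance: 6750·38.00 + 187.0·Cₑ = 6937·56.20
→ Cₑ = (6937·56.20 − 6750·38.00) / 187.0 = 713.2 mg/L.

713 mg/L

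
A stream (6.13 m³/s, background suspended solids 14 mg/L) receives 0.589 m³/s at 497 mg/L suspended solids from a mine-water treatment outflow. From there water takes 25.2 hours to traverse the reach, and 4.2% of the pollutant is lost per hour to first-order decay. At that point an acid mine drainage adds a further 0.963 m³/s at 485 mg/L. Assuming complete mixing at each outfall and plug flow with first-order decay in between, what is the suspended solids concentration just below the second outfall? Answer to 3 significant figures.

77.5 mg/L

Mass balance: C = (6.130·14.00 + 0.5890·497.0) / 6.719 = 378.6/6.719 = 56.34 mg/L; combined flow 6.719 m³/s.
4.2%/h lost → k = −ln(1 − 0.042) = 0.04291 h⁻¹.
Applying C = C₀e^(−kt): 56.34 × 0.3392 = 19.11 mg/L.
At the second outfall, C = (6.719·19.11 + 0.9630·485.0) / (6.719 + 0.9630) = 77.51 mg/L.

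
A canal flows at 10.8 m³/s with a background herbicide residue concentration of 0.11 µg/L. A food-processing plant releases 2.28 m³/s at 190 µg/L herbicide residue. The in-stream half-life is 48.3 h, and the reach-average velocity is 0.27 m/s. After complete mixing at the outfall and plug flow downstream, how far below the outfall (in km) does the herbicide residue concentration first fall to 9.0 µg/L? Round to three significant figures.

88.4 km

Mixed concentration C = ΣQC/ΣQ = (10.80·0.1100 + 2.280·190.0) / 13.08 = 434.4/13.08 = 33.21 µg/L.
Half-life 48.3 h → k = ln 2 / 48.3 = 0.01435 h⁻¹ = 0.3444 d⁻¹.
Set 33.21·exp(−k·t) = 9.0 → t = ln(33.21/9.0)/k = 327500 s = 90.98 h.
Distance = v·t = 0.27·327500 = 88430 m = 88.43 km.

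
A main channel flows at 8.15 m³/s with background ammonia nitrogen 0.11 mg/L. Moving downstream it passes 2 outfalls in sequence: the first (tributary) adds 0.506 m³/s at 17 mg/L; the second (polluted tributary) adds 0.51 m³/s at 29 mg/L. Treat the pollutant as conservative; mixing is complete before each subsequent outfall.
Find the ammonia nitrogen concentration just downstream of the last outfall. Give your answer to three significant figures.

2.65 mg/L

Below outfall 1: Q → 8.656 m³/s, C = (8.150·0.1100 + 0.5060·17.00)/8.656 = 1.097 mg/L.
Below outfall 2: Q → 9.166 m³/s, C = (8.656·1.097 + 0.5100·29.00)/9.166 = 2.650 mg/L.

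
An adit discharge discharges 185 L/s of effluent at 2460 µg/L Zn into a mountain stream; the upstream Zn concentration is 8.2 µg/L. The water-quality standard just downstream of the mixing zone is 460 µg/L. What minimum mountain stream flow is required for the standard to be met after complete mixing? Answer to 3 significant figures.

Set C_mix = 460: (Q·8.200 + 185.0·2460) / (Q + 185.0) = 460
→ Q = 185.0·(2460 − 460)/(460 − 8.200) = 818.9 L/s.

819 L/s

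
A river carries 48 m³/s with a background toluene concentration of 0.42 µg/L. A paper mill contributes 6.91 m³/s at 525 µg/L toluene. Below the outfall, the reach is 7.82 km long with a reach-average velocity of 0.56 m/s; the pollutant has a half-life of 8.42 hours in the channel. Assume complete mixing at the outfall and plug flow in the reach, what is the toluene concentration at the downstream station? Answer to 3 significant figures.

Flow-weighted average: C = (48.00·0.4200 + 6.910·525.0) / 54.91 = 3648/54.91 = 66.43 µg/L.
Travel time t = 7.82·1000 / 0.56 = 13960 s = 3.879 h.
Half-life 8.42 h → k = ln 2 / 8.42 = 0.08232 h⁻¹ = 1.976 d⁻¹.
First-order decay: C = 66.43·exp(−k·t) = 66.43·0.7266 = 48.27 µg/L.

48.3 µg/L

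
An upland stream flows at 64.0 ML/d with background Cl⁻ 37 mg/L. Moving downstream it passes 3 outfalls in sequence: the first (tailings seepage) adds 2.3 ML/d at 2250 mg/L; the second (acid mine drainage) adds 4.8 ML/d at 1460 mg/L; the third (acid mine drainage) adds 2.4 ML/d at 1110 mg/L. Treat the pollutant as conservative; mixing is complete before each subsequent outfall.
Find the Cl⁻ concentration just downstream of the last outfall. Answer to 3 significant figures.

234 mg/L

Outfall 1: combined Q = 66.30 ML/d; C = (64.00·37.00 + 2.300·2250)/66.30 = 113.8 mg/L.
Outfall 2: combined Q = 71.10 ML/d; C = (66.30·113.8 + 4.800·1460)/71.10 = 204.7 mg/L.
Outfall 3: combined Q = 73.50 ML/d; C = (71.10·204.7 + 2.400·1110)/73.50 = 234.2 mg/L.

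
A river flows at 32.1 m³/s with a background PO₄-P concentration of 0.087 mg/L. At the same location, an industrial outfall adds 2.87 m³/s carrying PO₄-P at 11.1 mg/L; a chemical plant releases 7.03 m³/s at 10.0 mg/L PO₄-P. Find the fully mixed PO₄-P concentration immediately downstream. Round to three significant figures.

Conservation of mass: C = (32.10·0.08700 + 2.870·11.10 + 7.030·10.00) / 42.00 = 104.9/42.00 = 2.499 mg/L.

2.50 mg/L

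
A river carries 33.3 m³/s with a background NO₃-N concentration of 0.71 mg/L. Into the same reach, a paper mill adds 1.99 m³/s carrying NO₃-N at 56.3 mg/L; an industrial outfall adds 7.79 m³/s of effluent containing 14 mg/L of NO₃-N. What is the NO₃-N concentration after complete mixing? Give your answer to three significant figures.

5.68 mg/L

After mixing, C = (33.30·0.7100 + 1.990·56.30 + 7.790·14.00) / 43.08 = 244.7/43.08 = 5.681 mg/L.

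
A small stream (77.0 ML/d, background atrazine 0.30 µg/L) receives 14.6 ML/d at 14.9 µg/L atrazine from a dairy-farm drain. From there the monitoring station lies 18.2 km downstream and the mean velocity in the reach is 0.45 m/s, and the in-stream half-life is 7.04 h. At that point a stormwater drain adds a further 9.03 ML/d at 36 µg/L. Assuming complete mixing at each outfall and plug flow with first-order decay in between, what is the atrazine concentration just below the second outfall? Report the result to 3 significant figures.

4.02 µg/L

Mass balance: C = (77.00·0.3000 + 14.60·14.90) / 91.60 = 240.6/91.60 = 2.627 µg/L; combined flow 91.60 ML/d.
Travel time t = 18.2·1000 / 0.45 = 40440 s = 11.23 h.
Half-life 7.04 h → k = ln 2 / 7.04 = 0.09846 h⁻¹ = 2.363 d⁻¹.
Applying C = C₀e^(−kt): 2.627 × 0.3308 = 0.8691 µg/L.
At the second outfall, C = (91.60·0.8691 + 9.030·36.00) / (91.60 + 9.030) = 4.022 µg/L.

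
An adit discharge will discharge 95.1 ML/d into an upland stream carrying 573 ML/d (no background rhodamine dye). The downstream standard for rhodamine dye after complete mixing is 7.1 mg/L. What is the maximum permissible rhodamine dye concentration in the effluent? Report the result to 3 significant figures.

49.9 mg/L

At the limit, (Qr·Cr + Qe·Cₑ)/(Qr + Qe) = 7.1:
Cₑ = (668.1·7.1 − 573.0·0) / 95.10 = 49.88 mg/L.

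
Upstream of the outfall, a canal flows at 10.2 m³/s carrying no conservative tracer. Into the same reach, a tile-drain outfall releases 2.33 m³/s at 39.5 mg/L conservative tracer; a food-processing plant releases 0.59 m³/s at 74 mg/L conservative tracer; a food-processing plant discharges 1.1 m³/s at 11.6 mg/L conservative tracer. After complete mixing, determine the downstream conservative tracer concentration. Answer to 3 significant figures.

10.4 mg/L

Mass balance: C = (10.20·0 + 2.330·39.50 + 0.5900·74.00 + 1.100·11.60) / 14.22 = 148.5/14.22 = 10.44 mg/L.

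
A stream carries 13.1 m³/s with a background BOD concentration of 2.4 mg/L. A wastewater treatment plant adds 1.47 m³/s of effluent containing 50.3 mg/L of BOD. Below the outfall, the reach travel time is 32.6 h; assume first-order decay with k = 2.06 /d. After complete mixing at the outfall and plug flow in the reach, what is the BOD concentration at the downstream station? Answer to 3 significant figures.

0.441 mg/L

Flow-weighted average: C = (13.10·2.400 + 1.470·50.30) / 14.57 = 105.4/14.57 = 7.233 mg/L.
Decay over the reach: 7.233·exp(−kt) = 7.233·0.06092 = 0.4406 mg/L.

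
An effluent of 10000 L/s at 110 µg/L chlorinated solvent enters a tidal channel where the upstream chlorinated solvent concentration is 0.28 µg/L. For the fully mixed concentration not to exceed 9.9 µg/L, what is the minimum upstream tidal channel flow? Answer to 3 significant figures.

104000 L/s

Set C_mix = 9.9: (Q·0.2800 + 10000·110.0) / (Q + 10000) = 9.9
→ Q = 10000·(110.0 − 9.9)/(9.9 − 0.2800) = 104100 L/s.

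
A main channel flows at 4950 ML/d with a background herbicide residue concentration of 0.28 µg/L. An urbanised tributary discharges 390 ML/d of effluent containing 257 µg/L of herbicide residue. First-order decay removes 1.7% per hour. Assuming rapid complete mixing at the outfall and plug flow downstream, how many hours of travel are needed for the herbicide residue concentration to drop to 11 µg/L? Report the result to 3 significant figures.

After mixing, C = (4950·0.2800 + 390.0·257.0) / 5340 = 101600/5340 = 19.03 µg/L.
1.7%/h lost → k = −ln(1 − 0.017) = 0.01715 h⁻¹.
19.03·exp(−k·t) = 11 → t = ln(19.03/11)/k = 115100 s = 31.97 h.

32.0 h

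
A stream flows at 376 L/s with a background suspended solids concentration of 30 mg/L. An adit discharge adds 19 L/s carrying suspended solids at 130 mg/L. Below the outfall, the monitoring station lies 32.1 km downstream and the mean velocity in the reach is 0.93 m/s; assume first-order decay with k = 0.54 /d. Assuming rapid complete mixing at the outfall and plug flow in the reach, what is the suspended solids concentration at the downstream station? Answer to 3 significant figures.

28.1 mg/L

Flow-weighted average: C = (376.0·30.00 + 19.00·130.0) / 395.0 = 13750/395.0 = 34.81 mg/L.
Travel time t = 32.1·1000 / 0.93 = 34520 s = 9.588 h.
First-order decay: C = 34.81·exp(−k·t) = 34.81·0.8060 = 28.06 mg/L.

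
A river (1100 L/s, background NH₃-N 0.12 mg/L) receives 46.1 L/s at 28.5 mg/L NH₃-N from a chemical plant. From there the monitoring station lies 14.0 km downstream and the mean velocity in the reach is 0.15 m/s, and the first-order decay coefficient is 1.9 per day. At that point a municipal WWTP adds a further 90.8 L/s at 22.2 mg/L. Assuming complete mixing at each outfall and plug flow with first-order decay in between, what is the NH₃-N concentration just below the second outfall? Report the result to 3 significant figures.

1.78 mg/L

After mixing, C = (1100·0.1200 + 46.10·28.50) / 1146 = 1446/1146 = 1.262 mg/L; combined flow 1146 L/s.
Travel time t = 14.0·1000 / 0.15 = 93330 s = 25.93 h.
After decay, C = 1.262 × e^(−kt) = 1.262 × 0.1284 = 0.1620 mg/L.
At the second outfall, C = (1146·0.1620 + 90.80·22.20) / (1146 + 90.80) = 1.780 mg/L.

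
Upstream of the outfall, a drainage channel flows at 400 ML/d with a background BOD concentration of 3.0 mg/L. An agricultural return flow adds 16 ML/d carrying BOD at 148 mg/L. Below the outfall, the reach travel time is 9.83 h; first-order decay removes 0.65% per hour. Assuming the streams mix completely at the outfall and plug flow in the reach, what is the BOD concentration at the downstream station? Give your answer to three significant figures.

Conservation of mass: C = (400.0·3.000 + 16.00·148.0) / 416.0 = 3568/416.0 = 8.577 mg/L.
0.65%/h lost → k = −ln(1 − 0.0065) = 0.006521 h⁻¹.
First-order decay: C = 8.577·exp(−k·t) = 8.577·0.9379 = 8.044 mg/L.

8.04 mg/L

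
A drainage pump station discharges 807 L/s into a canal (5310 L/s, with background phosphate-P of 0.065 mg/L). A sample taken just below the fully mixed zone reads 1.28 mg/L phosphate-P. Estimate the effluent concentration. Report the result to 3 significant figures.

9.27 mg/L

Mass balance: 5310·0.06500 + 807.0·Cₑ = 6117·1.280
→ Cₑ = (6117·1.280 − 5310·0.06500) / 807.0 = 9.275 mg/L.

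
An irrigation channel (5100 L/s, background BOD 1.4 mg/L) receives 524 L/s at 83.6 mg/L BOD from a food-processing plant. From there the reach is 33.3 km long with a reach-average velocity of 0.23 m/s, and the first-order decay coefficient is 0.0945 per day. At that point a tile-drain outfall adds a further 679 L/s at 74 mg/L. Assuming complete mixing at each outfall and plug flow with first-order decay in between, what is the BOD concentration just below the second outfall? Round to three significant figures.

Mass balance: C = (5100·1.400 + 524.0·83.60) / 5624 = 50950/5624 = 9.059 mg/L; combined flow 5624 L/s.
Travel time t = 33.3·1000 / 0.23 = 144800 s = 40.22 h.
Decay over the reach: 9.059·exp(−kt) = 9.059·0.8535 = 7.732 mg/L.
At the second outfall, C = (5624·7.732 + 679.0·74.00) / (5624 + 679.0) = 14.87 mg/L.

14.9 mg/L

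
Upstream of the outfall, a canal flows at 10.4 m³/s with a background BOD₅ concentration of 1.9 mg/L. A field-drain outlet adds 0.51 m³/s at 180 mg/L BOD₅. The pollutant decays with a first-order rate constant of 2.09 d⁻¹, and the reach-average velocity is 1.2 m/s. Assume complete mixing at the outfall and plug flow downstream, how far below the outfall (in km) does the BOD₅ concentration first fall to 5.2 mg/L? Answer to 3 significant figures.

Conservation of mass: C = (10.40·1.900 + 0.5100·180.0) / 10.91 = 111.6/10.91 = 10.23 mg/L.
Set 10.23·exp(−k·t) = 5.2 → t = ln(10.23/5.2)/k = 27950 s = 7.765 h.
Distance = v·t = 1.2·27950 = 33550 m = 33.55 km.

33.5 km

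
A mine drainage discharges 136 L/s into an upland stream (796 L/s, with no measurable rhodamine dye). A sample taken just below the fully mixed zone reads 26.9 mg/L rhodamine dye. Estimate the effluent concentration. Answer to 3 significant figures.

184 mg/L

Mass balance: 796.0·0 + 136.0·Cₑ = 932.0·26.90
→ Cₑ = (932.0·26.90 − 796.0·0) / 136.0 = 184.3 mg/L.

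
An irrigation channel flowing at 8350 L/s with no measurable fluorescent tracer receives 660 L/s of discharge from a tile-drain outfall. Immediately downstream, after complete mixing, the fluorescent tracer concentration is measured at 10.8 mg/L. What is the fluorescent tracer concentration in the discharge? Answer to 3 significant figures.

147 mg/L

Mass balance: 8350·0 + 660.0·Cₑ = 9010·10.80
→ Cₑ = (9010·10.80 − 8350·0) / 660.0 = 147.4 mg/L.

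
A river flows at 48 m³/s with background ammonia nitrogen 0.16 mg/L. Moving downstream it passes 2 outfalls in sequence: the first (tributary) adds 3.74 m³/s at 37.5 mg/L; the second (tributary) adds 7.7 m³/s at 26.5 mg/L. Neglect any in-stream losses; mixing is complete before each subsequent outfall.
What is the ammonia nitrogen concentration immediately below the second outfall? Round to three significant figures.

5.92 mg/L

Outfall 1: combined Q = 51.74 m³/s; C = (48.00·0.1600 + 3.740·37.50)/51.74 = 2.859 mg/L.
Outfall 2: combined Q = 59.44 m³/s; C = (51.74·2.859 + 7.700·26.50)/59.44 = 5.922 mg/L.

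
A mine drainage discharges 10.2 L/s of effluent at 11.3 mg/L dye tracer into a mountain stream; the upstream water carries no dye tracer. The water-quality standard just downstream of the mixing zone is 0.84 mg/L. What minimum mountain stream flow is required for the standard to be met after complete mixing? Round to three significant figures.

Set C_mix = 0.84: (Q·0 + 10.20·11.30) / (Q + 10.20) = 0.84
→ Q = 10.20·(11.30 − 0.84)/(0.84 − 0) = 127.0 L/s.

127 L/s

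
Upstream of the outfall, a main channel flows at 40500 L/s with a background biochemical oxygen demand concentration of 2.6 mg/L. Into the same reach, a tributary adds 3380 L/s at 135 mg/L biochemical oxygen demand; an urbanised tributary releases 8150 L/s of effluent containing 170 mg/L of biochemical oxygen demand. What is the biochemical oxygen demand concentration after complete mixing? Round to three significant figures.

Flow-weighted average: C = (40500·2.600 + 3380·135.0 + 8150·170.0) / 52030 = 1947000/52030 = 37.42 mg/L.

37.4 mg/L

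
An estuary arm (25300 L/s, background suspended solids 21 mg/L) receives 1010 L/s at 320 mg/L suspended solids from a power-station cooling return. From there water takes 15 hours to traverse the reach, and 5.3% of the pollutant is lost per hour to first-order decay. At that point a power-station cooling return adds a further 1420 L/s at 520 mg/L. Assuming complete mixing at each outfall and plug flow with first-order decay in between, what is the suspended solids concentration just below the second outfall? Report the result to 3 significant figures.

Mixed concentration C = ΣQC/ΣQ = (25300·21.00 + 1010·320.0) / 26310 = 854500/26310 = 32.48 mg/L; combined flow 26310 L/s.
5.3%/h lost → k = −ln(1 − 0.053) = 0.05446 h⁻¹.
Applying C = C₀e^(−kt): 32.48 × 0.4418 = 14.35 mg/L.
At the second outfall, C = (26310·14.35 + 1420·520.0) / (26310 + 1420) = 40.24 mg/L.

40.2 mg/L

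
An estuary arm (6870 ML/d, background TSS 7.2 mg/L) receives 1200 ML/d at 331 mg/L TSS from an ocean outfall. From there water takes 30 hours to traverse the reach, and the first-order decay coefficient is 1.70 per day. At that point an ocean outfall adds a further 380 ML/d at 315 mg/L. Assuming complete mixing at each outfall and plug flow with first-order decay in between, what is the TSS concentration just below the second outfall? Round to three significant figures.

Conservation of mass: C = (6870·7.200 + 1200·331.0) / 8070 = 446700/8070 = 55.35 mg/L; combined flow 8070 ML/d.
First-order decay: C = 55.35·exp(−k·t) = 55.35·0.1194 = 6.610 mg/L.
Second outfall: C = (8070·6.610 + 380.0·315.0)/8450 = 20.48 mg/L.

20.5 mg/L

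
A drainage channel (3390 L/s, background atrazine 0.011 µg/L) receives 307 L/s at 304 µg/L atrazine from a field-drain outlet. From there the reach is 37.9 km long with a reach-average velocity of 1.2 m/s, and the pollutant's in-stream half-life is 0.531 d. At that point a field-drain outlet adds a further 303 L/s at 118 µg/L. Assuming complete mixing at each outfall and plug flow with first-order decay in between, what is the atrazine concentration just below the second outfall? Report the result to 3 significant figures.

Mixed concentration C = ΣQC/ΣQ = (3390·0.01100 + 307.0·304.0) / 3697 = 93370/3697 = 25.25 µg/L; combined flow 3697 L/s.
Travel time t = 37.9·1000 / 1.2 = 31580 s = 8.773 h.
Half-life 0.531 d → k = ln 2 / 0.531 = 1.305 d⁻¹.
First-order decay: C = 25.25·exp(−k·t) = 25.25·0.6205 = 15.67 µg/L.
At the second outfall, C = (3697·15.67 + 303.0·118.0) / (3697 + 303.0) = 23.42 µg/L.

23.4 µg/L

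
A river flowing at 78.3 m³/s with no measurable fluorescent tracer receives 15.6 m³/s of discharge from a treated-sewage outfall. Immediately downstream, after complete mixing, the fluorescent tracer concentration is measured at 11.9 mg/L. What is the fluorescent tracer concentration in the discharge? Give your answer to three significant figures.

71.6 mg/L

Mass balance: 78.30·0 + 15.60·Cₑ = 93.90·11.90
→ Cₑ = (93.90·11.90 − 78.30·0) / 15.60 = 71.63 mg/L.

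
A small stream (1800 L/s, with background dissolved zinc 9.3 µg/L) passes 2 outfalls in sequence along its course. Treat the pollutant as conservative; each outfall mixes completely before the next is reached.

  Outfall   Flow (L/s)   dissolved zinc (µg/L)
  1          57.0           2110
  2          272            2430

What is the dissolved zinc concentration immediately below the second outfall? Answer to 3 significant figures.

375 µg/L

Below outfall 1: Q → 1857 L/s, C = (1800·9.300 + 57.00·2110)/1857 = 73.78 µg/L.
Below outfall 2: Q → 2129 L/s, C = (1857·73.78 + 272.0·2430)/2129 = 374.8 µg/L.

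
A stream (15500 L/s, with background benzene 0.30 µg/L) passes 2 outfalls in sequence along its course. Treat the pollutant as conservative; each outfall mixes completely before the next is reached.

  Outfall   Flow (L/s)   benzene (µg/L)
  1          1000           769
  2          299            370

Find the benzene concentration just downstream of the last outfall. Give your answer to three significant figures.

52.6 µg/L

Outfall 1: combined Q = 16500 L/s; C = (15500·0.3000 + 1000·769.0)/16500 = 46.89 µg/L.
Outfall 2: combined Q = 16800 L/s; C = (16500·46.89 + 299.0·370.0)/16800 = 52.64 µg/L.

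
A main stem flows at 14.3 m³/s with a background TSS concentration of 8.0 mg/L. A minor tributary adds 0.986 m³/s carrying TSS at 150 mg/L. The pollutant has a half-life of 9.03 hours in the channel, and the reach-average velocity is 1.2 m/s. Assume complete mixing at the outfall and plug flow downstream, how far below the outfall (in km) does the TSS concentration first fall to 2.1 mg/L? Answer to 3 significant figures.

118 km

Mixed concentration C = ΣQC/ΣQ = (14.30·8.000 + 0.9860·150.0) / 15.29 = 262.3/15.29 = 17.16 mg/L.
Half-life 9.03 h → k = ln 2 / 9.03 = 0.07676 h⁻¹ = 1.842 d⁻¹.
Set 17.16·exp(−k·t) = 2.1 → t = ln(17.16/2.1)/k = 98520 s = 27.37 h.
Distance = v·t = 1.2·98520 = 118200 m = 118.2 km.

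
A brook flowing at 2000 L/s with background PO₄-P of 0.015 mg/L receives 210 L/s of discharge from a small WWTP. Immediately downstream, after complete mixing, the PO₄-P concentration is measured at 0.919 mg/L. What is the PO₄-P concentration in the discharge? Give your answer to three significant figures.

Mass balance: 2000·0.01500 + 210.0·Cₑ = 2210·0.9190
→ Cₑ = (2210·0.9190 − 2000·0.01500) / 210.0 = 9.529 mg/L.

9.53 mg/L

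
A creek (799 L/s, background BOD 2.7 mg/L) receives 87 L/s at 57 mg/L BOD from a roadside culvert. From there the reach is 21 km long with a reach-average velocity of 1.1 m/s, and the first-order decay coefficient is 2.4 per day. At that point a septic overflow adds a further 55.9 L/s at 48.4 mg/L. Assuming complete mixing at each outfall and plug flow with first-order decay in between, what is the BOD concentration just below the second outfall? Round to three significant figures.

After mixing, C = (799.0·2.700 + 87.00·57.00) / 886.0 = 7116/886.0 = 8.032 mg/L; combined flow 886.0 L/s.
Travel time t = 21·1000 / 1.1 = 19090 s = 5.303 h.
After decay, C = 8.032 × e^(−kt) = 8.032 × 0.5884 = 4.726 mg/L.
Second outfall: C = (886.0·4.726 + 55.90·48.40)/941.9 = 7.318 mg/L.

7.32 mg/L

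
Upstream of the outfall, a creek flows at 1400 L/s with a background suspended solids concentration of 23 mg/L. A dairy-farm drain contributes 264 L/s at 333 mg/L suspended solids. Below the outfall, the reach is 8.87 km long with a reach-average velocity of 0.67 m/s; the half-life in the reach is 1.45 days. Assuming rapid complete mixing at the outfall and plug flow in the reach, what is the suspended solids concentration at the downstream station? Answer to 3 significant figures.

After mixing, C = (1400·23.00 + 264.0·333.0) / 1664 = 120100/1664 = 72.18 mg/L.
Travel time t = 8.87·1000 / 0.67 = 13240 s = 3.677 h.
Half-life 1.45 d → k = ln 2 / 1.45 = 0.4780 d⁻¹.
After decay, C = 72.18 × e^(−kt) = 72.18 × 0.9294 = 67.08 mg/L.

67.1 mg/L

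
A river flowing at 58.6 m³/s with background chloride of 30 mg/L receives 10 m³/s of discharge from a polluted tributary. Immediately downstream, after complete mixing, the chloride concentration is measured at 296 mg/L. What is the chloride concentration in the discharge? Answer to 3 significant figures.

1850 mg/L

Mass balance: 58.60·30.00 + 10.00·Cₑ = 68.60·296.0
→ Cₑ = (68.60·296.0 − 58.60·30.00) / 10.00 = 1855 mg/L.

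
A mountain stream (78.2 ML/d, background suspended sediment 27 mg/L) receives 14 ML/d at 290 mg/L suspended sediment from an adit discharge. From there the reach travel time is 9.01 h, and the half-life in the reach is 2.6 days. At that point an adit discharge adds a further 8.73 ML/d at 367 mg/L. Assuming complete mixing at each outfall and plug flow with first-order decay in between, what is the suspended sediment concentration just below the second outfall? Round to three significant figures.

Mixed concentration C = ΣQC/ΣQ = (78.20·27.00 + 14.00·290.0) / 92.20 = 6171/92.20 = 66.93 mg/L; combined flow 92.20 ML/d.
Half-life 2.6 d → k = ln 2 / 2.6 = 0.2666 d⁻¹.
Decay over the reach: 66.93·exp(−kt) = 66.93·0.9048 = 60.56 mg/L.
At the second outfall, C = (92.20·60.56 + 8.730·367.0) / (92.20 + 8.730) = 87.07 mg/L.

87.1 mg/L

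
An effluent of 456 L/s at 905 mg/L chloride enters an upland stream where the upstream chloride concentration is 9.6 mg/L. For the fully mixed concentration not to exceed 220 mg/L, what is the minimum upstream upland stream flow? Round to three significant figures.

Set C_mix = 220: (Q·9.600 + 456.0·905.0) / (Q + 456.0) = 220
→ Q = 456.0·(905.0 − 220)/(220 − 9.600) = 1485 L/s.

1480 L/s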